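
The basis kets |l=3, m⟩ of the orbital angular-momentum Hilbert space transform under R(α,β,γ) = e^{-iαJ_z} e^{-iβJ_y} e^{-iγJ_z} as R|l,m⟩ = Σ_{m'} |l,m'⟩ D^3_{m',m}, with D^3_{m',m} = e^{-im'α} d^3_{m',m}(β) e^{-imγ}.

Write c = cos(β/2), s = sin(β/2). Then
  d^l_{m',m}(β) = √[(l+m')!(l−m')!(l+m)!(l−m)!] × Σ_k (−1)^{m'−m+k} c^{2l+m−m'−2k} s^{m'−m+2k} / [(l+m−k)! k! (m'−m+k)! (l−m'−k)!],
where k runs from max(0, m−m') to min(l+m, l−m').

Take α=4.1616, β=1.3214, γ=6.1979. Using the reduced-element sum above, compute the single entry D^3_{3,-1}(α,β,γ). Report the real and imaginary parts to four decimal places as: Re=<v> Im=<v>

Re=0.3424 Im=-0.0013

D^3_{3,-1}(4.1616,1.3214,6.1979) = e^{-i·3·4.1616}·d^3_{3,-1}(1.3214)·e^{-i·-1·6.1979}. Compute d first:
c=cos(1.3214/2)=0.789563, s=sin(1.3214/2)=0.613670; N=√[720·1·2·24]=185.903201
The bounds max(0,m−m')=0 and min(l+m,l−m')=0 give 1 term
  k=0: (−1)^4·185.9032/(48)·0.7896^2·0.6137^4 = +0.342419
d^3_{3,-1}(1.3214) = +0.342419
D = (+0.996675+0.081480i)·(+0.342419)·(+0.996365-0.085182i) = +0.342417-0.001272i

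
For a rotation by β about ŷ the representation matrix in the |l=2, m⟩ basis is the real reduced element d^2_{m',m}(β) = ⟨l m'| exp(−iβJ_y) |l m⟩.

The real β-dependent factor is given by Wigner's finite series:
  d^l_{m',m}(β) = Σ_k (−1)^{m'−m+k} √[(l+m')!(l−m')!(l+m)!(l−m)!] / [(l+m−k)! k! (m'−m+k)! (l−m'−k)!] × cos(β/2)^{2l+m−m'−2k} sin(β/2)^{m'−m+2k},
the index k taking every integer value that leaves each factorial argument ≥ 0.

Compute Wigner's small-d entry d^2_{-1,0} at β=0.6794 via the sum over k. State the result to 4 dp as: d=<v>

d^2_{-1,0}(β=0.6794) via Wigner's sum:
c=cos(0.6794/2)=0.942855, s=sin(0.6794/2)=0.333204; N=√[1·6·2·2]=4.898979
k∈{1,2} keeps every argument non-negative
  k=1: (−1)^0·4.8990/(2)·0.9429^3·0.3332^1 = +0.684101
  k=2: (−1)^1·4.8990/(2)·0.9429^1·0.3332^3 = -0.085438
d^2_{-1,0}(0.6794) = +0.684101 -0.085438 = +0.598663

d=0.5987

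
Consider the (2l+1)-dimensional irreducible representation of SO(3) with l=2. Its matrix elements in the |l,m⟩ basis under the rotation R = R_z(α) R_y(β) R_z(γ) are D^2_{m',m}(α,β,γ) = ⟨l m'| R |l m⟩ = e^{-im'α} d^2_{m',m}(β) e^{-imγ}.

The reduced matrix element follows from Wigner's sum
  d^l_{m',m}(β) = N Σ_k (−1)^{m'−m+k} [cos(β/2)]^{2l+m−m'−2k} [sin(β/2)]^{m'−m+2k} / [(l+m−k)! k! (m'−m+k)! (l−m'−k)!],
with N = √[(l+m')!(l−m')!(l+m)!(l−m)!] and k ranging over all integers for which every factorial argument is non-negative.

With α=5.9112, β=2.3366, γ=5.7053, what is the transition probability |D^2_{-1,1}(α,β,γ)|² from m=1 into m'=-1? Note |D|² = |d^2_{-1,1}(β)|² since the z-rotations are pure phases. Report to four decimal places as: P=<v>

P=0.1069

D^2_{-1,1}(5.9112,2.3366,5.7053) = e^{-i·-1·5.9112}·d^2_{-1,1}(2.3366)·e^{-i·1·5.7053}. Compute d first:
c=cos(2.3366/2)=0.391716, s=sin(2.3366/2)=0.920086; N=√[1·6·6·1]=6.000000
k: max(0,(1)−(-1))=2 … min(2+(1),2−(-1))=3
  k=2: (−1)^0·6.0000/(2)·0.3917^2·0.9201^2 = +0.389692
  k=3: (−1)^1·6.0000/(6)·0.3917^0·0.9201^4 = -0.716661
d^2_{-1,1}(2.3366) = +0.389692 -0.716661 = -0.326969
|D^2_{-1,1}|² = |d^2_{-1,1}(β)|² = (-0.326969)² = 0.106909 (the z-rotation phases have unit modulus)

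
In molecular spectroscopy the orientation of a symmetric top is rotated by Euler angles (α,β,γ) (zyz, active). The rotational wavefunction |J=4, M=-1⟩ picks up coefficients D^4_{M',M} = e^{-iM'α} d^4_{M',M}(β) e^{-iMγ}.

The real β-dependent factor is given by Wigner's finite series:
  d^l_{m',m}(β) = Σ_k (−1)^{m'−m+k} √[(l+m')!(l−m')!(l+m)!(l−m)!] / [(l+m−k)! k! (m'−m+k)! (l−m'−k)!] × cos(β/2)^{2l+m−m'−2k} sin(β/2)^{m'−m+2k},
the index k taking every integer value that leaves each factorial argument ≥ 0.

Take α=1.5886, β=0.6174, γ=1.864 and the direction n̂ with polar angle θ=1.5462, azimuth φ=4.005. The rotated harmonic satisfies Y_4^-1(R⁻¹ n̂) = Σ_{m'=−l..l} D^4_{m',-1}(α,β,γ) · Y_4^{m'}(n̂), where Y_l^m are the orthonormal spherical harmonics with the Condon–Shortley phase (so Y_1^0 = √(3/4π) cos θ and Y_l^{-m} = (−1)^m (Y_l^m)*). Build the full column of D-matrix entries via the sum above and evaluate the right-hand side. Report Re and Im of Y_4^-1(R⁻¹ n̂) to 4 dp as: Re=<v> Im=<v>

Re=0.2876 Im=-0.1433

Need the full column D^4_{m',-1} for m'=−4..4 at α=1.5886, β=0.6174, γ=1.864.
cos(β/2)=0.952729, sin(β/2)=0.303820
d^4_{-4,-1}: single k=3 term ⇒ +0.164737;  D = -0.058713+0.153919i
d^4_{-3,-1}: k∈[2..3] ⇒ +0.547925 -0.092868 = +0.455057;  D = +0.427994+0.154590i
d^4_{-2,-1}: k∈[1..3] ⇒ +0.918417 -0.466987 +0.031660 = +0.483090;  D = +0.155998-0.457209i
d^4_{-1,-1}: k∈[0..3] ⇒ +0.678823 -1.035481 +0.210604 -0.007139 = -0.153193;  D = +0.145844+0.046880i
d^4_{0,-1}: k∈[0..3] ⇒ -0.968096 +0.590697 -0.060070 +0.001018 = -0.436452;  D = +0.126144-0.417825i
d^4_{1,-1}: k∈[0..3] ⇒ +0.690321 -0.210604 +0.010709 -0.000073 = +0.490353;  D = +0.471874+0.133343i
d^4_{2,-1}: k∈[0..2] ⇒ -0.311324 +0.047490 -0.000966 = -0.264801;  D = -0.067460+0.256064i
d^4_{3,-1}: k∈[0..1] ⇒ +0.092868 -0.005666 = +0.087201;  D = -0.084706-0.020710i
d^4_{4,-1}: single k=0 term ⇒ -0.016753;  D = +0.003688-0.016342i
Y_4^{m'}(θ=1.5462,φ=4.005) and Σ D·Y over m':
  (-0.0587+0.1539i)·(-0.4207+0.1357i)  (+0.4280+0.1546i)·(+0.0262+0.0161i)  (+0.1560-0.4572i)·(+0.0517+0.3289i)  (+0.1458+0.0469i)·(+0.0226-0.0265i)  (+0.1261-0.4178i)·(+0.3154+0.0000i)  (+0.4719+0.1333i)·(-0.0226-0.0265i)  (-0.0675+0.2561i)·(+0.0517-0.3289i)  (-0.0847-0.0207i)·(-0.0262+0.0161i)  (+0.0037-0.0163i)·(-0.4207-0.1357i)
Y_4^-1(R⁻¹ n̂) = +0.287647-0.143251i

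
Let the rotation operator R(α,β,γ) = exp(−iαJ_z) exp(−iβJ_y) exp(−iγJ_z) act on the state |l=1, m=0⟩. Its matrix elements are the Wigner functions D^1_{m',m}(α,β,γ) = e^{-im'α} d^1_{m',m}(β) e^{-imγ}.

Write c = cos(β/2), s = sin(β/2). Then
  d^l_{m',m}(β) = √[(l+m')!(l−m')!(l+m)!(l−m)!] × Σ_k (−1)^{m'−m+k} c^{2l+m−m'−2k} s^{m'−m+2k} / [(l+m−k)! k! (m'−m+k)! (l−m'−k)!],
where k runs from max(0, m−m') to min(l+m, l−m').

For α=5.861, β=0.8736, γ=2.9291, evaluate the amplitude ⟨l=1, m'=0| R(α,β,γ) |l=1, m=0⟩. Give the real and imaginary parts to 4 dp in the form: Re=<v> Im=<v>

Re=0.6421 Im=0.0000

D^1_{0,0}(5.861,0.8736,2.9291) = e^{-i·0·5.861}·d^1_{0,0}(0.8736)·e^{-i·0·2.9291}. Compute d first:
c=cos(0.8736/2)=0.906110, s=sin(0.8736/2)=0.423042; N=√[1·1·1·1]=1.000000
k∈{0,1} keeps every argument non-negative
  k=0: (−1)^0·1.0000/(1)·0.9061^2·0.4230^0 = +0.821035
  k=1: (−1)^1·1.0000/(1)·0.9061^0·0.4230^2 = -0.178965
d^1_{0,0}(0.8736) = +0.821035 -0.178965 = +0.642071
D = (+1.000000+0.000000i)·(+0.642071)·(+1.000000+0.000000i) = +0.642071+0.000000i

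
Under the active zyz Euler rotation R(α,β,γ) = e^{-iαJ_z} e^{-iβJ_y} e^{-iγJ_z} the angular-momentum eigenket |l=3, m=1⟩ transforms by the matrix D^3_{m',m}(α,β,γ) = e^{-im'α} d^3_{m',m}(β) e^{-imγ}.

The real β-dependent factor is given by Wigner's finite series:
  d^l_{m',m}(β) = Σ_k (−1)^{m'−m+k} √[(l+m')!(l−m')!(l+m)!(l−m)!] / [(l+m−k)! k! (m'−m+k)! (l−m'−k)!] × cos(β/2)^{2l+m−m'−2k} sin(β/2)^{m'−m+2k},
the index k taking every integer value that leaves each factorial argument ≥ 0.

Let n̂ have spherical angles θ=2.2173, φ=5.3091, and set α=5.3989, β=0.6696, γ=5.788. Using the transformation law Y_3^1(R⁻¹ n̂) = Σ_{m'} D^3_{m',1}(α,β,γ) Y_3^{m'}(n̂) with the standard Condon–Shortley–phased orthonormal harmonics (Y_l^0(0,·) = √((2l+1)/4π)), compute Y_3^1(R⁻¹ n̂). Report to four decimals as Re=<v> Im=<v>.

Re=0.2939 Im=0.1325

Need the full column D^3_{m',1} for m'=−3..3 at α=5.3989, β=0.6696, γ=5.788.
cos(β/2)=0.944476, sin(β/2)=0.328580
d^3_{-3,1}: single k=4 term ⇒ +0.040271;  D = -0.022301-0.033533i
d^3_{-2,1}: k∈[3..4] ⇒ +0.189029 -0.011439 = +0.177589;  D = +0.052042-0.169793i
d^3_{-1,1}: k∈[2..4] ⇒ +0.515464 -0.083184 +0.001258 = +0.433538;  D = +0.401132-0.164465i
d^3_{0,1}: k∈[1..3] ⇒ +0.855435 -0.310606 +0.012531 = +0.557360;  D = +0.490410+0.264855i
d^3_{1,1}: k∈[0..2] ⇒ +0.709816 -0.687285 +0.062388 = +0.084919;  D = +0.016148+0.083369i
d^3_{2,1}: k∈[0..1] ⇒ -0.780901 +0.189029 = -0.591873;  D = +0.378098-0.455363i
d^3_{3,1}: single k=0 term ⇒ +0.332730;  D = -0.332723-0.002146i
Y_3^{m'}(θ=2.2173,φ=5.3091) and Σ D·Y over m':
  (-0.0223-0.0335i)·(-0.2071+0.0462i)  (+0.0520-0.1698i)·(+0.1445-0.3646i)  (+0.4011-0.1645i)·(+0.1181+0.1738i)  (+0.4904+0.2649i)·(+0.2665+0.0000i)  (+0.0161+0.0834i)·(-0.1181+0.1738i)  (+0.3781-0.4554i)·(+0.1445+0.3646i)  (-0.3327-0.0021i)·(+0.2071+0.0462i)
Y_3^1(R⁻¹ n̂) = +0.293905+0.132495i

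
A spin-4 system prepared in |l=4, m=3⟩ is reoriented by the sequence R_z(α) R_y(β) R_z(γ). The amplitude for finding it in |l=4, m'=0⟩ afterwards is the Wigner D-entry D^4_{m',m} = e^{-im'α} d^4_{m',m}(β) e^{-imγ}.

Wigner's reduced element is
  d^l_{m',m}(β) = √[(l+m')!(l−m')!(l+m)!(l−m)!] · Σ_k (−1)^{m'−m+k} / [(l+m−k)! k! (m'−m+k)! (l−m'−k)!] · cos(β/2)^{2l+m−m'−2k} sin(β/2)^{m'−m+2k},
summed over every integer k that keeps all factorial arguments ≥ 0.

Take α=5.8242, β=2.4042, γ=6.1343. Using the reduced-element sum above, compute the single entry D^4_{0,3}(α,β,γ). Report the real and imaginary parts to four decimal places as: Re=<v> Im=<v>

Re=-0.3001 Im=-0.1437

Split into d^4_{0,3}(β=2.4042) × two z-phases.
Half-angle: c=0.360400, s=0.932798. N=√(24·24·5040·1)=1703.830978
The bounds max(0,m−m')=3 and min(l+m,l−m')=4 give 2 terms
  k=3: (−1)^0·1703.8310/(144)·0.3604^5·0.9328^3 = +0.058391
  k=4: (−1)^1·1703.8310/(144)·0.3604^3·0.9328^5 = -0.391161
d^4_{0,3}(2.4042) = +0.058391 -0.391161 = -0.332769
Attach z-rotation phases: D = e^{-i(0)(5.8242)}·(-0.332769)·e^{-i(3)(6.1343)} = -0.300123-0.143740i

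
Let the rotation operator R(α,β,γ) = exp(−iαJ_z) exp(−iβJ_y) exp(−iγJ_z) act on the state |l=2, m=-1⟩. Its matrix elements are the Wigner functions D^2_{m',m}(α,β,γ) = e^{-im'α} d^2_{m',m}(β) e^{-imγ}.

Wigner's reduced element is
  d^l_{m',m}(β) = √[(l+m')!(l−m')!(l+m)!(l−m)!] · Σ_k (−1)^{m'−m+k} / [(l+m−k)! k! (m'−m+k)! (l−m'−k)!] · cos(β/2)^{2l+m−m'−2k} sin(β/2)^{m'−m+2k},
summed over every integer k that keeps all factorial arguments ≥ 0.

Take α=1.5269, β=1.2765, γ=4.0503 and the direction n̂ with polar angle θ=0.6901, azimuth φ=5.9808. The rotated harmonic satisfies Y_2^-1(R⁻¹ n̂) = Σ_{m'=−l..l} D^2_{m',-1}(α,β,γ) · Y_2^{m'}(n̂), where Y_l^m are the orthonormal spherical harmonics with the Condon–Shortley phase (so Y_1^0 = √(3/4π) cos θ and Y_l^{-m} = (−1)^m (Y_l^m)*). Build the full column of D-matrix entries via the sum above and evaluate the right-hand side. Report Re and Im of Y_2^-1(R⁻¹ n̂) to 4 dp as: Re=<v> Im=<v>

Need the full column D^2_{m',-1} for m'=−2..2 at α=1.5269, β=1.2765, γ=4.0503.
cos(β/2)=0.803140, sin(β/2)=0.595791
d^2_{-2,-1}: single k=1 term ⇒ +0.617301;  D = +0.420723+0.451722i
d^2_{-1,-1}: k∈[0..1] ⇒ +0.416068 -0.686896 = -0.270828;  D = -0.206093+0.175709i
d^2_{0,-1}: k∈[0..1] ⇒ -0.756036 +0.416053 = -0.339984;  D = +0.209010+0.268148i
d^2_{1,-1}: k∈[0..1] ⇒ +0.686896 -0.126001 = +0.560895;  D = -0.457088+0.325074i
d^2_{2,-1}: single k=0 term ⇒ -0.339705;  D = -0.184543-0.285208i
Y_2^{m'}(θ=0.6901,φ=5.9808) and Σ D·Y over m':
  (+0.4207+0.4517i)·(+0.1288+0.0890i)  (-0.2061+0.1757i)·(+0.3621+0.1129i)  (+0.2090+0.2681i)·(+0.2473+0.0000i)  (-0.4571+0.3251i)·(-0.3621+0.1129i)  (-0.1845-0.2852i)·(+0.1288-0.0890i)
Y_2^-1(R⁻¹ n̂) = +0.050830+0.012650i

Re=0.0508 Im=0.0127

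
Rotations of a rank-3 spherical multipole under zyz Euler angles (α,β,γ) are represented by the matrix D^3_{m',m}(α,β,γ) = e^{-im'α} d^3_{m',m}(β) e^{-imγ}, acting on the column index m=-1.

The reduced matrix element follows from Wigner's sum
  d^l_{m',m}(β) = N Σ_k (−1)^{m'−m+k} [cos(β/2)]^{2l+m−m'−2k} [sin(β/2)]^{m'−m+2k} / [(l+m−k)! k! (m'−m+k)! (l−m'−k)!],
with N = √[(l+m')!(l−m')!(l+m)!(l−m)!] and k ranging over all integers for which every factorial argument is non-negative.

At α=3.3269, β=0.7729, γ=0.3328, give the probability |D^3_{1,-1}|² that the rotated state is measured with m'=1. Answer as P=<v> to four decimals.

First d^3_{1,-1}(β=0.7729), then the phase factors e^{-i(1)α} and e^{-i(-1)γ}:
Half-angle: c=0.926253, s=0.376903. N=√(24·2·2·24)=48.000000
Admissible k: 0..2 (factorial args all ≥0)
  k=0: (−1)^2·48.0000/(8)·0.9263^4·0.3769^2 = +0.627376
  k=1: (−1)^3·48.0000/(6)·0.9263^2·0.3769^4 = -0.138505
  k=2: (−1)^4·48.0000/(48)·0.9263^0·0.3769^6 = +0.002867
d^3_{1,-1}(0.7729) = +0.627376 -0.138505 +0.002867 = +0.491737
|D^3_{1,-1}|² = |d^3_{1,-1}(β)|² = (+0.491737)² = 0.241806 (the z-rotation phases have unit modulus)

P=0.2418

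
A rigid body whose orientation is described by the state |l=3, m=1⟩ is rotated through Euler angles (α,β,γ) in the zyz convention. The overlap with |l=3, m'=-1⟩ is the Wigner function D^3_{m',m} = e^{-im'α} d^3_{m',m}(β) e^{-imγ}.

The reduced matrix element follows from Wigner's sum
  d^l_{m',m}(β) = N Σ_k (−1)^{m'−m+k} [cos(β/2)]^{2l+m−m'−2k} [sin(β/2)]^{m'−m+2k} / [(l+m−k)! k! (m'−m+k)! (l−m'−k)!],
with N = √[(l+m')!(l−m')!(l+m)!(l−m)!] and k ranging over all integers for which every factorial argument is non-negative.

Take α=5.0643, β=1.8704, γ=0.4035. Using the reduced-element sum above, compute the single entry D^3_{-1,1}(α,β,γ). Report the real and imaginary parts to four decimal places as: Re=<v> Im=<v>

D^3_{-1,1}(5.0643,1.8704,0.4035) = e^{-i·-1·5.0643}·d^3_{-1,1}(1.8704)·e^{-i·1·0.4035}. Compute d first:
With c≡cos(β/2)=0.593657 and s≡sin(β/2)=0.804718, N=[2·24·24·2]^{1/2}=48.000000
k∈{2,3,4} keeps every argument non-negative
  k=2: (−1)^0·48.0000/(8)·0.5937^4·0.8047^2 = +0.482594
  k=3: (−1)^1·48.0000/(6)·0.5937^2·0.8047^4 = -1.182324
  k=4: (−1)^2·48.0000/(48)·0.5937^0·0.8047^6 = +0.271557
d^3_{-1,1}(1.8704) = +0.482594 -1.182324 +0.271557 = -0.428172
Attach z-rotation phases: D = e^{-i(-1)(5.0643)}·(-0.428172)·e^{-i(1)(0.4035)} = +0.022079+0.427602i

Re=0.0221 Im=0.4276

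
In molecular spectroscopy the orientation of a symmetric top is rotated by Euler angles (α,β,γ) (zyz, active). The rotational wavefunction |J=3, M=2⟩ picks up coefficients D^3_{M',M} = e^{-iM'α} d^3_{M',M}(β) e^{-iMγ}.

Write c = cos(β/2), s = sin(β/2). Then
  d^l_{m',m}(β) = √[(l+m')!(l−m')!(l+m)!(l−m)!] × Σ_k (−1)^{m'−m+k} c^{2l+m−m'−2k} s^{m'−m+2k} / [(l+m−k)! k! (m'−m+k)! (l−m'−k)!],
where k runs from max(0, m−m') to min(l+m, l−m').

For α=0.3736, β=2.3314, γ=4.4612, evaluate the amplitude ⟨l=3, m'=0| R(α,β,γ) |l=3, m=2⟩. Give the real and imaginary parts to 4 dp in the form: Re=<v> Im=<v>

Re=0.4342 Im=0.2385

Split into d^3_{0,2}(β=2.3314) × two z-phases.
With c≡cos(β/2)=0.394107 and s≡sin(β/2)=0.919064, N=[6·6·120·1]^{1/2}=65.726707
k∈{2,3} keeps every argument non-negative
  k=2: (−1)^0·65.7267/(12)·0.3941^4·0.9191^2 = +0.111612
  k=3: (−1)^1·65.7267/(12)·0.3941^2·0.9191^4 = -0.606979
d^3_{0,2}(2.3314) = +0.111612 -0.606979 = -0.495367
Phases: e^{-i·(0)·0.3736}=+1.000000+0.000000i, e^{-i·(2)·4.4612}=-0.876440-0.481511i ⇒ D=+0.434159+0.238525i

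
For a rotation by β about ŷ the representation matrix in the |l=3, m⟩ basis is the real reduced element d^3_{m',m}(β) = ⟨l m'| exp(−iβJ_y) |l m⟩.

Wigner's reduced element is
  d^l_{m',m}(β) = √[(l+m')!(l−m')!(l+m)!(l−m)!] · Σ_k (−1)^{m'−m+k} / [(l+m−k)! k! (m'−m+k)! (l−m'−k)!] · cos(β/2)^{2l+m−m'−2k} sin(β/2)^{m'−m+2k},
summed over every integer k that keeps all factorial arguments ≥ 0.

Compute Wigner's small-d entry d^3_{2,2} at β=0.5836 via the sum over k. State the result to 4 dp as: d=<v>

d=0.4236

d^3_{2,2}(β=0.5836) via Wigner's sum:
c=cos(0.5836/2)=0.957728, s=sin(0.5836/2)=0.287677; N=√[120·1·120·1]=120.000000
The bounds max(0,m−m')=0 and min(l+m,l−m')=1 give 2 terms
  k=0: (−1)^0·120.0000/(120)·0.9577^6·0.2877^0 = +0.771706
  k=1: (−1)^1·120.0000/(24)·0.9577^4·0.2877^2 = -0.348135
d^3_{2,2}(0.5836) = +0.771706 -0.348135 = +0.423572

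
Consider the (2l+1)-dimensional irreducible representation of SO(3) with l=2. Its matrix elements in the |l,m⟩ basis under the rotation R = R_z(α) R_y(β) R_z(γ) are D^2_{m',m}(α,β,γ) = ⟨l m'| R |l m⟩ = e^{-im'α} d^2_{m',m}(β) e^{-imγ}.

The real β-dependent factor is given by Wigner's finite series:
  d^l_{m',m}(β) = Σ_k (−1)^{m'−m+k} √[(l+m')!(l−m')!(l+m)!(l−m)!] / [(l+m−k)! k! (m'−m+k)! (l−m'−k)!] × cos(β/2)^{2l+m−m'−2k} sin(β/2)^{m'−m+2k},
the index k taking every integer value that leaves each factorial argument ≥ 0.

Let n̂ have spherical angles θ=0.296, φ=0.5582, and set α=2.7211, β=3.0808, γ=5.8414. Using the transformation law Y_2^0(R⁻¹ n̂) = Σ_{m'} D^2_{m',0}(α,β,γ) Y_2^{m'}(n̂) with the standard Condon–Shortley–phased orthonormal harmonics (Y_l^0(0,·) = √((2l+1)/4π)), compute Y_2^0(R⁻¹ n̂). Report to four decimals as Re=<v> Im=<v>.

Re=0.5650 Im=0.0000

Need the full column D^2_{m',0} for m'=−2..2 at α=2.7211, β=3.0808, γ=5.8414.
cos(β/2)=0.030392, sin(β/2)=0.999538
d^2_{-2,0}: single k=2 term ⇒ +0.002260;  D = +0.001507-0.001685i
d^2_{-1,0}: k∈[1..2] ⇒ +0.000069 -0.074341 = -0.074272;  D = +0.067802-0.030319i
d^2_{0,0}: k∈[0..2] ⇒ +0.000001 -0.003691 +0.998154 = +0.994463;  D = +0.994463+0.000000i
d^2_{1,0}: k∈[0..1] ⇒ -0.000069 +0.074341 = +0.074272;  D = -0.067802-0.030319i
d^2_{2,0}: single k=0 term ⇒ +0.002260;  D = +0.001507+0.001685i
Y_2^{m'}(θ=0.296,φ=0.5582) and Σ D·Y over m':
  (+0.0015-0.0017i)·(+0.0144-0.0295i)  (+0.0678-0.0303i)·(+0.1828-0.1142i)  (+0.9945+0.0000i)·(+0.5503+0.0000i)  (-0.0678-0.0303i)·(-0.1828-0.1142i)  (+0.0015+0.0017i)·(+0.0144+0.0295i)
Y_2^0(R⁻¹ n̂) = +0.565043+0.000000i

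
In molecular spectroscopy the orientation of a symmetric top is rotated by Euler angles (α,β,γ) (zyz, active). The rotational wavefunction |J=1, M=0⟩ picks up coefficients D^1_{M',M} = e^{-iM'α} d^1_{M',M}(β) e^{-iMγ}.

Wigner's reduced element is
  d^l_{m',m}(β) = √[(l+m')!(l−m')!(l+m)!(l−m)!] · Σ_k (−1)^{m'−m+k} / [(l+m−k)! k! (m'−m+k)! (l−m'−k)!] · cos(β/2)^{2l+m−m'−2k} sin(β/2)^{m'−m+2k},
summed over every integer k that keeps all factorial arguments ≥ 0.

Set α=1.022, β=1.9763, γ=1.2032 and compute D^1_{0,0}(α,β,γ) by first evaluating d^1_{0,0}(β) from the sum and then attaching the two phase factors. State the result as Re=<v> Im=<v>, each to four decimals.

Re=-0.3945 Im=0.0000

First d^1_{0,0}(β=1.9763), then the phase factors e^{-i(0)α} and e^{-i(0)γ}:
c=cos(1.9763/2)=0.550236, s=sin(1.9763/2)=0.835009; N=√[1·1·1·1]=1.000000
k: max(0,(0)−(0))=0 … min(1+(0),1−(0))=1
  k=0: (−1)^0·1.0000/(1)·0.5502^2·0.8350^0 = +0.302759
  k=1: (−1)^1·1.0000/(1)·0.5502^0·0.8350^2 = -0.697241
d^1_{0,0}(1.9763) = +0.302759 -0.697241 = -0.394482
D = (+1.000000+0.000000i)·(-0.394482)·(+1.000000+0.000000i) = -0.394482+0.000000i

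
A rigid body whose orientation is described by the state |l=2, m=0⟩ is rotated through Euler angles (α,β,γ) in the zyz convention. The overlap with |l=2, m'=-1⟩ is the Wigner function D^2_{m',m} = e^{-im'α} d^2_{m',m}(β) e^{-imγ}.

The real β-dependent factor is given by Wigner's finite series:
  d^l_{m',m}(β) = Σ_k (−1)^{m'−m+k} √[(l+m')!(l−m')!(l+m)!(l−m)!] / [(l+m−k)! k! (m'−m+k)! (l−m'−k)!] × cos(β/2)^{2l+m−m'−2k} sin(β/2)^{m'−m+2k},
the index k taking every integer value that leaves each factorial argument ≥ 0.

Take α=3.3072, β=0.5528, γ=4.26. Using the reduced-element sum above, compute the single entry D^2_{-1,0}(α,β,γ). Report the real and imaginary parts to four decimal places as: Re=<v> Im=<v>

Re=-0.5398 Im=-0.0902

First d^2_{-1,0}(β=0.5528), then the phase factors e^{-i(-1)α} and e^{-i(0)γ}:
With c≡cos(β/2)=0.962044 and s≡sin(β/2)=0.272894, N=[1·6·2·2]^{1/2}=4.898979
k: max(0,(0)−(-1))=1 … min(2+(0),2−(-1))=2
  k=1: (−1)^0·4.8990/(2)·0.9620^3·0.2729^1 = +0.595189
  k=2: (−1)^1·4.8990/(2)·0.9620^1·0.2729^3 = -0.047891
d^2_{-1,0}(0.5528) = +0.595189 -0.047891 = +0.547298
Phases: e^{-i·(-1)·3.3072}=-0.986318-0.164851i, e^{-i·(0)·4.26}=+1.000000+0.000000i ⇒ D=-0.539810-0.090223i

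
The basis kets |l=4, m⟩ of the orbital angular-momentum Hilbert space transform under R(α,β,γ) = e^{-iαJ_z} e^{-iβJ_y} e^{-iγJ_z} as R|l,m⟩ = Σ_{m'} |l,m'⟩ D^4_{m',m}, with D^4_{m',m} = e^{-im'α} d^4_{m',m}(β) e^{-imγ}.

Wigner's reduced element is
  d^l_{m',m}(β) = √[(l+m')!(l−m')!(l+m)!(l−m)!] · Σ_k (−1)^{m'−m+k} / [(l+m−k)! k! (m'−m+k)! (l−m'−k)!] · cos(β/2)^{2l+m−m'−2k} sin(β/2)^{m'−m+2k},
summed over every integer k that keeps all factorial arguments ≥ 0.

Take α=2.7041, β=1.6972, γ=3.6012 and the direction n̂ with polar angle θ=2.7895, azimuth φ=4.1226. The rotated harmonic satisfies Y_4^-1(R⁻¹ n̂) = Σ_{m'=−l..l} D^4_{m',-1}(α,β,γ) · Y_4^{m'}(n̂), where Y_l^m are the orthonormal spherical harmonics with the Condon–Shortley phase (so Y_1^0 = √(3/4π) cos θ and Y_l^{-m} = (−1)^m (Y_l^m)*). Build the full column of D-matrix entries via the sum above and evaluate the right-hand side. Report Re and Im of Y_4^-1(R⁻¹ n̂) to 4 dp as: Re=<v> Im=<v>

Need the full column D^4_{m',-1} for m'=−4..4 at α=2.7041, β=1.6972, γ=3.6012.
cos(β/2)=0.661034, sin(β/2)=0.750356
d^4_{-4,-1}: single k=3 term ⇒ +0.399039;  D = -0.110443+0.383451i
d^4_{-3,-1}: k∈[2..3] ⇒ +0.372862 -0.800726 = -0.427863;  D = -0.281459+0.322255i
d^4_{-2,-1}: k∈[1..3] ⇒ +0.175579 -1.131170 +0.971679 = +0.016088;  D = -0.014720+0.006492i
d^4_{-1,-1}: k∈[0..3] ⇒ +0.036458 -0.704644 +1.815875 -0.779922 = +0.367767;  D = +0.367677+0.008132i
d^4_{0,-1}: k∈[0..3] ⇒ -0.185076 +1.430829 -1.843632 +0.395922 = -0.201957;  D = +0.180999+0.089587i
d^4_{1,-1}: k∈[0..3] ⇒ +0.469762 -1.815875 +1.169883 -0.100493 = -0.276723;  D = -0.172642-0.216265i
d^4_{2,-1}: k∈[0..2] ⇒ -0.754113 +1.457519 -0.375604 = +0.327801;  D = -0.076710-0.318699i
d^4_{3,-1}: k∈[0..1] ⇒ +0.800726 -0.619044 = +0.181682;  D = -0.036324+0.178014i
d^4_{4,-1}: single k=0 term ⇒ -0.514164;  D = -0.306554+0.412783i
Y_4^{m'}(θ=2.7895,φ=4.1226) and Σ D·Y over m':
  (-0.1104+0.3835i)·(-0.0044+0.0044i)  (-0.2815+0.3223i)·(-0.0472-0.0095i)  (-0.0147+0.0065i)·(-0.0784-0.1901i)  (+0.3677+0.0081i)·(+0.2698-0.4031i)  (+0.1810+0.0896i)·(+0.3954+0.0000i)  (-0.1726-0.2163i)·(-0.2698-0.4031i)  (-0.0767-0.3187i)·(-0.0784+0.1901i)  (-0.0363+0.1780i)·(+0.0472-0.0095i)  (-0.3066+0.4128i)·(-0.0044-0.0044i)
Y_4^-1(R⁻¹ n̂) = +0.220727+0.023572i

Re=0.2207 Im=0.0236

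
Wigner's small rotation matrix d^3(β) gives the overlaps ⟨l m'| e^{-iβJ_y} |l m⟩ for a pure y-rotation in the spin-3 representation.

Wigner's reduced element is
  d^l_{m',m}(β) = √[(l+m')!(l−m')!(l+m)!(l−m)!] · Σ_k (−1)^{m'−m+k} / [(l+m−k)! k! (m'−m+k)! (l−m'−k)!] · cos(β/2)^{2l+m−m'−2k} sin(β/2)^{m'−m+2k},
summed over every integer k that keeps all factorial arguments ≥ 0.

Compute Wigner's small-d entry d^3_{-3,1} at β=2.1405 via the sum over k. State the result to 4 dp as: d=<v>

d=0.5284

d^3_{-3,1}(β=2.1405) via Wigner's sum:
With c≡cos(β/2)=0.479905 and s≡sin(β/2)=0.877321, N=[1·720·24·2]^{1/2}=185.903201
k: max(0,(1)−(-3))=4 … min(3+(1),3−(-3))=4
  k=4: (−1)^0·185.9032/(48)·0.4799^2·0.8773^4 = +0.528432
d^3_{-3,1}(2.1405) = +0.528432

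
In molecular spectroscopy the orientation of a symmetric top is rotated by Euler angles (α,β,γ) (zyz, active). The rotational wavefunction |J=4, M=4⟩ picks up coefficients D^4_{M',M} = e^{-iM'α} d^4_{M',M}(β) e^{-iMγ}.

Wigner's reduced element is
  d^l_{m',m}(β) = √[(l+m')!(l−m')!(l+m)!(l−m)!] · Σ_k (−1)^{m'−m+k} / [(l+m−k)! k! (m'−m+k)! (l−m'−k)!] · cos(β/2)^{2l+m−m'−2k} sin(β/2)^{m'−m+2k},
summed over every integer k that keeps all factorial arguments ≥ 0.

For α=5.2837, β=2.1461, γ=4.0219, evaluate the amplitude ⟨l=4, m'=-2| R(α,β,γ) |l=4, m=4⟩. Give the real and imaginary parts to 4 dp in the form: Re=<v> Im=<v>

D^4_{-2,4}(5.2837,2.1461,4.0219) = e^{-i·-2·5.2837}·d^4_{-2,4}(2.1461)·e^{-i·4·4.0219}. Compute d first:
c=cos(2.1461/2)=0.477447, s=sin(2.1461/2)=0.878661; N=√[2·720·40320·1]=7619.763776
k∈{6} keeps every argument non-negative
  k=6: (−1)^0·7619.7638/(1440)·0.4774^2·0.8787^6 = +0.555081
d^4_{-2,4}(2.1461) = +0.555081
Phases: e^{-i·(-2)·5.2837}=-0.415211-0.909725i, e^{-i·(4)·4.0219}=-0.928799+0.370583i ⇒ D=+0.401199+0.383606i

Re=0.4012 Im=0.3836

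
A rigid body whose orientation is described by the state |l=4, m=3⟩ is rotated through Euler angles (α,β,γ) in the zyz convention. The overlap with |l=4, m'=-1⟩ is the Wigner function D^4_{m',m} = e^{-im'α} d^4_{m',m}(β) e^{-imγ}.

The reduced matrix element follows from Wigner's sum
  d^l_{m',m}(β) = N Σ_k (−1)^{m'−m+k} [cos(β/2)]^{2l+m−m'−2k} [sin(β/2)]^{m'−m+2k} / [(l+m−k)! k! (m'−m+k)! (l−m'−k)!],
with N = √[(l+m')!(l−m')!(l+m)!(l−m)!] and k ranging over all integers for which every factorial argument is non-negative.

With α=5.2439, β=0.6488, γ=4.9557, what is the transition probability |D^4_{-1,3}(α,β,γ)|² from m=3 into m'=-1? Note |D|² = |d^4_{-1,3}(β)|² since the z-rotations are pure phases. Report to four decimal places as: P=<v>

D^4_{-1,3}(5.2439,0.6488,4.9557) = e^{-i·-1·5.2439}·d^4_{-1,3}(0.6488)·e^{-i·3·4.9557}. Compute d first:
Half-angle: c=0.947842, s=0.318740. N=√(6·120·5040·1)=1904.940944
k: max(0,(3)−(-1))=4 … min(4+(3),4−(-1))=5
  k=4: (−1)^0·1904.9409/(144)·0.9478^4·0.3187^4 = +0.110207
  k=5: (−1)^1·1904.9409/(240)·0.9478^2·0.3187^6 = -0.007478
d^4_{-1,3}(0.6488) = +0.110207 -0.007478 = +0.102730
|D^4_{-1,3}|² = |d^4_{-1,3}(β)|² = (+0.102730)² = 0.010553 (the z-rotation phases have unit modulus)

P=0.0106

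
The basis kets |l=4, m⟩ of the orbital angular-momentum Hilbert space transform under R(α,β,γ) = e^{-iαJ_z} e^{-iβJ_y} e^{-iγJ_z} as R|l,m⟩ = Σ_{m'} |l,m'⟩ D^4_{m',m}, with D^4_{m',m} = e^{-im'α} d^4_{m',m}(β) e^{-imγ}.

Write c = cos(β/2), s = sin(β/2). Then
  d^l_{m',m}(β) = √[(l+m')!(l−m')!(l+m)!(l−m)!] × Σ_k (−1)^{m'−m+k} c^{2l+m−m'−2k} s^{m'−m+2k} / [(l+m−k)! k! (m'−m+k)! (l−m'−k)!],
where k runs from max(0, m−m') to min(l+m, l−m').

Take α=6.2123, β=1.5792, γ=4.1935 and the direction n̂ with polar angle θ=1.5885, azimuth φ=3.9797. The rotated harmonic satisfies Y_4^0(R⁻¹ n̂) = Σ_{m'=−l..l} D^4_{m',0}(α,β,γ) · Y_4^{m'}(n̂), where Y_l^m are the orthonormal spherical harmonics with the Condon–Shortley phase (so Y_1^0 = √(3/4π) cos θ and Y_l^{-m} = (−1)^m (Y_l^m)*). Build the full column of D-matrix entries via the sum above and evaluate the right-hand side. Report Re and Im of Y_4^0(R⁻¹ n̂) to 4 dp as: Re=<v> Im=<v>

Re=-0.3530 Im=0.0000

Need the full column D^4_{m',0} for m'=−4..4 at α=6.2123, β=1.5792, γ=4.1935.
cos(β/2)=0.704129, sin(β/2)=0.710072
d^4_{-4,0}: single k=4 term ⇒ +0.522839;  D = +0.501962-0.146268i
d^4_{-3,0}: k∈[3..4] ⇒ +0.733218 -0.745646 = -0.012428;  D = -0.012148+0.002623i
d^4_{-2,0}: k∈[2..4] ⇒ +0.582962 -1.580916 +0.602892 = -0.395061;  D = -0.391098+0.055821i
d^4_{-1,0}: k∈[1..4] ⇒ +0.272511 -1.662782 +1.690965 -0.286604 = +0.014090;  D = +0.014055-0.000998i
d^4_{0,0}: k∈[0..4] ⇒ +0.060425 -0.983194 +2.249682 -1.016806 +0.064628 = +0.374735;  D = +0.374735+0.000000i
d^4_{1,0}: k∈[0..3] ⇒ -0.272511 +1.662782 -1.690965 +0.286604 = -0.014090;  D = -0.014055-0.000998i
d^4_{2,0}: k∈[0..2] ⇒ +0.582962 -1.580916 +0.602892 = -0.395061;  D = -0.391098-0.055821i
d^4_{3,0}: k∈[0..1] ⇒ -0.733218 +0.745646 = +0.012428;  D = +0.012148+0.002623i
d^4_{4,0}: single k=0 term ⇒ +0.522839;  D = +0.501962+0.146268i
Y_4^{m'}(θ=1.5885,φ=3.9797) and Σ D·Y over m':
  (+0.5020-0.1463i)·(-0.4325+0.0926i)  (-0.0121+0.0026i)·(-0.0179-0.0130i)  (-0.3911+0.0558i)·(+0.0351+0.3318i)  (+0.0141-0.0010i)·(-0.0168+0.0187i)  (+0.3747+0.0000i)·(+0.3164+0.0000i)  (-0.0141-0.0010i)·(+0.0168+0.0187i)  (-0.3911-0.0558i)·(+0.0351-0.3318i)  (+0.0121+0.0026i)·(+0.0179-0.0130i)  (+0.5020+0.1463i)·(-0.4325-0.0926i)
Y_4^0(R⁻¹ n̂) = -0.352973+0.000000i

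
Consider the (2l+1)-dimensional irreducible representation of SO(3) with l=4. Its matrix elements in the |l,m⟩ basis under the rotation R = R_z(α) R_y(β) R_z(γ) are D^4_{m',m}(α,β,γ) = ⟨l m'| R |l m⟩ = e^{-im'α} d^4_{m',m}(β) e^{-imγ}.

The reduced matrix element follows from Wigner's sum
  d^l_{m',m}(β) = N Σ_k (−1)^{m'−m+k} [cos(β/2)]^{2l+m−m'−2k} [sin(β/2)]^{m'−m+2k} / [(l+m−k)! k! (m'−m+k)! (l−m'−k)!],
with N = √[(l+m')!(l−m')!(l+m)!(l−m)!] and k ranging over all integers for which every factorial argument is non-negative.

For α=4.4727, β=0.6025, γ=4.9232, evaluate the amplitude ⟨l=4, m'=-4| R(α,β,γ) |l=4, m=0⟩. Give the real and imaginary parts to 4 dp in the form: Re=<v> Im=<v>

D^4_{-4,0}(4.4727,0.6025,4.9232) = e^{-i·-4·4.4727}·d^4_{-4,0}(0.6025)·e^{-i·0·4.9232}. Compute d first:
c=cos(0.6025/2)=0.954966, s=sin(0.6025/2)=0.296714; N=√[1·40320·24·24]=4819.161753
k: max(0,(0)−(-4))=4 … min(4+(0),4−(-4))=4
  k=4: (−1)^0·4819.1618/(576)·0.9550^4·0.2967^4 = +0.053933
d^4_{-4,0}(0.6025) = +0.053933
Attach z-rotation phases: D = e^{-i(-4)(4.4727)}·(+0.053933)·e^{-i(0)(4.9232)} = +0.030987-0.044143i

Re=0.0310 Im=-0.0441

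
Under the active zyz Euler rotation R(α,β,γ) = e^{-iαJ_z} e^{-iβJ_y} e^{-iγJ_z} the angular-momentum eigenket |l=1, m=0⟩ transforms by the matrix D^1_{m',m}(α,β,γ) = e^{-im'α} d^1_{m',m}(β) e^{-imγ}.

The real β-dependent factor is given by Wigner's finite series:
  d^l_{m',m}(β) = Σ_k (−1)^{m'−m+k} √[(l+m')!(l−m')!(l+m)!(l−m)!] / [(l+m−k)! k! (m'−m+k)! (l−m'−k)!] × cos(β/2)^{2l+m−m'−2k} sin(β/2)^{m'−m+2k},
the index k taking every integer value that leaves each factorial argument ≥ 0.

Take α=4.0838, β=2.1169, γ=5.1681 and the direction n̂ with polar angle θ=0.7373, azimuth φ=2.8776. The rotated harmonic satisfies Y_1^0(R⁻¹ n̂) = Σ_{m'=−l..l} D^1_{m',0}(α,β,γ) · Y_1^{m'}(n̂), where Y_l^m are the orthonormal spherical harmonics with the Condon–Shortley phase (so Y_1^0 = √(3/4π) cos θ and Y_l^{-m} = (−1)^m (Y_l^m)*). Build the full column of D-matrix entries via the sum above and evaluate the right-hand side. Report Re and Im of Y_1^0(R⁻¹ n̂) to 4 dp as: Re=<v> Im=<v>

Need the full column D^1_{m',0} for m'=−1..1 at α=4.0838, β=2.1169, γ=5.1681.
cos(β/2)=0.490224, sin(β/2)=0.871597
d^1_{-1,0}: single k=1 term ⇒ +0.604261;  D = -0.355308-0.488762i
d^1_{0,0}: k∈[0..1] ⇒ +0.240319 -0.759681 = -0.519362;  D = -0.519362+0.000000i
d^1_{1,0}: single k=0 term ⇒ -0.604261;  D = +0.355308-0.488762i
Y_1^{m'}(θ=0.7373,φ=2.8776) and Σ D·Y over m':
  (-0.3553-0.4888i)·(-0.2242-0.0606i)  (-0.5194+0.0000i)·(+0.3617+0.0000i)  (+0.3553-0.4888i)·(+0.2242-0.0606i)
Y_1^0(R⁻¹ n̂) = -0.087764+0.000000i

Re=-0.0878 Im=0.0000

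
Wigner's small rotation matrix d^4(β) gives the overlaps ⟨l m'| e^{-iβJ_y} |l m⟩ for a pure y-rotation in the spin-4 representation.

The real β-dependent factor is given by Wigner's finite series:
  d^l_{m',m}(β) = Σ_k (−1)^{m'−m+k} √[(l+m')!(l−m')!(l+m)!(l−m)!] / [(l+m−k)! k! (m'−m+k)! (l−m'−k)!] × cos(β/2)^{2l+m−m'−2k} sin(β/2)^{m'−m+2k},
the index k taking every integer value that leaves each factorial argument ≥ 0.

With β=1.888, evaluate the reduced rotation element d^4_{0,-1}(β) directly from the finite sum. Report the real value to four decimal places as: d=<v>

d=-0.3842

d^4_{0,-1}(β=1.888) via Wigner's sum:
Half-angle: c=0.586553, s=0.809911. N=√(24·24·6·120)=643.987578
k: max(0,(-1)−(0))=0 … min(4+(-1),4−(0))=3
  k=0: (−1)^1·643.9876/(144)·0.5866^7·0.8099^1 = -0.086517
  k=1: (−1)^2·643.9876/(24)·0.5866^5·0.8099^3 = +0.989725
  k=2: (−1)^3·643.9876/(24)·0.5866^3·0.8099^5 = -1.887010
  k=3: (−1)^4·643.9876/(144)·0.5866^1·0.8099^7 = +0.599629
d^4_{0,-1}(1.888) = -0.086517 +0.989725 -1.887010 +0.599629 = -0.384173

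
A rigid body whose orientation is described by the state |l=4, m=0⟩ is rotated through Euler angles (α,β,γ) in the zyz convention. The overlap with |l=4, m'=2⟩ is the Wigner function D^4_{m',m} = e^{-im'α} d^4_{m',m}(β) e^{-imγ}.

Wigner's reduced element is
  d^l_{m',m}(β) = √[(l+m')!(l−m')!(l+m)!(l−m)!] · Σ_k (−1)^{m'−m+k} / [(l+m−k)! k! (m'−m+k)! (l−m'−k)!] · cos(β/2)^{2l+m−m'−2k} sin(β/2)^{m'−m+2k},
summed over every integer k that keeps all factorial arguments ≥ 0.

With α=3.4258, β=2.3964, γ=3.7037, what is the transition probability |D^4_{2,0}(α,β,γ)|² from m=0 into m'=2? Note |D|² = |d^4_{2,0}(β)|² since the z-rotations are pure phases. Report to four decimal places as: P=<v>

Split into d^4_{2,0}(β=2.3964) × two z-phases.
c=cos(2.3964/2)=0.364035, s=sin(2.3964/2)=0.931385; N=√[720·2·24·24]=910.735966
k∈{0,1,2} keeps every argument non-negative
  k=0: (−1)^2·910.7360/(96)·0.3640^6·0.9314^2 = +0.019153
  k=1: (−1)^3·910.7360/(36)·0.3640^4·0.9314^4 = -0.334333
  k=2: (−1)^4·910.7360/(96)·0.3640^2·0.9314^6 = +0.820698
d^4_{2,0}(2.3964) = +0.019153 -0.334333 +0.820698 = +0.505518
|D^4_{2,0}|² = |d^4_{2,0}(β)|² = (+0.505518)² = 0.255549 (the z-rotation phases have unit modulus)

P=0.2555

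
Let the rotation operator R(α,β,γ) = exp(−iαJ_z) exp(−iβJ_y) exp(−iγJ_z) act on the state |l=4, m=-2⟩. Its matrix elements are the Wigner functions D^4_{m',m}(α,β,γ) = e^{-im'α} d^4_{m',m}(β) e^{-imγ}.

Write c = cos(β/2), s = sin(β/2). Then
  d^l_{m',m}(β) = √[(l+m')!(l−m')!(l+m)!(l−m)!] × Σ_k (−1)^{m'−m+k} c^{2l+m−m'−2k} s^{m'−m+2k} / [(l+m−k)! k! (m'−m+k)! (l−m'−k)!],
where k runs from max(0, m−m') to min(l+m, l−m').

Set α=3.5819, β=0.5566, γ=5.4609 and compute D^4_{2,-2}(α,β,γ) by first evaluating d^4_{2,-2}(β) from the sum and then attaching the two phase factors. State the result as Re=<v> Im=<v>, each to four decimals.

Re=-0.0557 Im=-0.0395

First d^4_{2,-2}(β=0.5566), then the phase factors e^{-i(2)α} and e^{-i(-2)γ}:
With c≡cos(β/2)=0.961524 and s≡sin(β/2)=0.274721, N=[720·2·2·720]^{1/2}=1440.000000
k: max(0,(-2)−(2))=0 … min(4+(-2),4−(2))=2
  k=0: (−1)^4·1440.0000/(96)·0.9615^4·0.2747^4 = +0.073030
  k=1: (−1)^5·1440.0000/(120)·0.9615^2·0.2747^6 = -0.004769
  k=2: (−1)^6·1440.0000/(1440)·0.9615^0·0.2747^8 = +0.000032
d^4_{2,-2}(0.5566) = +0.073030 -0.004769 +0.000032 = +0.068293
D = (+0.636677-0.771130i)·(+0.068293)·(-0.073707-0.997280i) = -0.055725-0.039481i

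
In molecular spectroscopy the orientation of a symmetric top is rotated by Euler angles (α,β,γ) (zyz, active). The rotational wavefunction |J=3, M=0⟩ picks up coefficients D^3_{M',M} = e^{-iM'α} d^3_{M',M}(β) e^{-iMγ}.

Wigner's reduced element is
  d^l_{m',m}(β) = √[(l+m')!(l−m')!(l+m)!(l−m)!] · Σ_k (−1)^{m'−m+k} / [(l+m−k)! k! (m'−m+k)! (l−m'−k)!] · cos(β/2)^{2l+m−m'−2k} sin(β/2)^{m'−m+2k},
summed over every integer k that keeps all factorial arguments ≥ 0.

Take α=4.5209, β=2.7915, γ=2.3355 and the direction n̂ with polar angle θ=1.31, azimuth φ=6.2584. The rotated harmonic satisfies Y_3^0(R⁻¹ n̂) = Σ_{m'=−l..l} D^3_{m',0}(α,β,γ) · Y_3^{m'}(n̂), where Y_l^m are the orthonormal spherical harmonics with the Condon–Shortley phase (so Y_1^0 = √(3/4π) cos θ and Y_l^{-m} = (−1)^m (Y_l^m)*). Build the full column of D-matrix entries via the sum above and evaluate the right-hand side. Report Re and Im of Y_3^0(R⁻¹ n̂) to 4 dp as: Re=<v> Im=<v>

Need the full column D^3_{m',0} for m'=−3..3 at α=4.5209, β=2.7915, γ=2.3355.
cos(β/2)=0.174154, sin(β/2)=0.984718
d^3_{-3,0}: single k=3 term ⇒ +0.022555;  D = +0.012256+0.018935i
d^3_{-2,0}: k∈[2..3] ⇒ +0.004886 -0.156198 = -0.151312;  D = +0.140350-0.056543i
d^3_{-1,0}: k∈[1..3] ⇒ +0.000546 -0.052414 +0.558578 = +0.506711;  D = -0.096438-0.497449i
d^3_{0,0}: k∈[0..3] ⇒ +0.000028 -0.008028 +0.256659 -0.911743 = -0.663084;  D = -0.663084+0.000000i
d^3_{1,0}: k∈[0..2] ⇒ -0.000546 +0.052414 -0.558578 = -0.506711;  D = +0.096438-0.497449i
d^3_{2,0}: k∈[0..1] ⇒ +0.004886 -0.156198 = -0.151312;  D = +0.140350+0.056543i
d^3_{3,0}: single k=0 term ⇒ -0.022555;  D = -0.012256+0.018935i
Y_3^{m'}(θ=1.31,φ=6.2584) and Σ D·Y over m':
  (+0.0123+0.0189i)·(+0.3753+0.0280i)  (+0.1404-0.0565i)·(+0.2457+0.0122i)  (-0.0964-0.4974i)·(-0.2084-0.0052i)  (-0.6631+0.0000i)·(-0.2567+0.0000i)  (+0.0964-0.4974i)·(+0.2084-0.0052i)  (+0.1404+0.0565i)·(+0.2457-0.0122i)  (-0.0123+0.0189i)·(-0.3753+0.0280i)
Y_3^0(R⁻¹ n̂) = +0.283741+0.000000i

Re=0.2837 Im=0.0000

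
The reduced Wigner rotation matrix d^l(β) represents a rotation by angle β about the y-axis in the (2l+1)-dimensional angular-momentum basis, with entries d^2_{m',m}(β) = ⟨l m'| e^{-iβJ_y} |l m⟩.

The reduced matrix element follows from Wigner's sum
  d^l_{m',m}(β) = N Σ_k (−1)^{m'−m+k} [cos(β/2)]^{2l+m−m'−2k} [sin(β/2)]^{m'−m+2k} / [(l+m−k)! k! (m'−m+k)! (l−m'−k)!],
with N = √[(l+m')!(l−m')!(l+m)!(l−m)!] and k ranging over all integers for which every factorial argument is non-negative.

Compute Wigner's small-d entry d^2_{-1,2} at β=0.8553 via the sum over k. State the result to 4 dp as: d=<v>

d=0.1298

d^2_{-1,2}(β=0.8553) via Wigner's sum:
c=cos(0.8553/2)=0.909943, s=sin(0.8553/2)=0.414734; N=√[1·6·24·1]=12.000000
Admissible k: 3..3 (factorial args all ≥0)
  k=3: (−1)^0·12.0000/(6)·0.9099^1·0.4147^3 = +0.129823
d^2_{-1,2}(0.8553) = +0.129823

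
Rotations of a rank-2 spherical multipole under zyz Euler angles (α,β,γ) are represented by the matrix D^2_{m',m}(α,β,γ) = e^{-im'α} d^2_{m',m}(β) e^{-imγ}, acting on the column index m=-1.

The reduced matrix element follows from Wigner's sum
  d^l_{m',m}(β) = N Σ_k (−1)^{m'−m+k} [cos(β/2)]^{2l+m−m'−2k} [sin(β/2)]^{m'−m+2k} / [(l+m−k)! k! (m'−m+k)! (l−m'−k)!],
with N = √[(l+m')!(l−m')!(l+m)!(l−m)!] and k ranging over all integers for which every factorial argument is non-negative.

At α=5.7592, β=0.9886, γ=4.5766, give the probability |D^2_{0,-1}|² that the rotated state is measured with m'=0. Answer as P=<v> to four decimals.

P=0.3164

First d^2_{0,-1}(β=0.9886), then the phase factors e^{-i(0)α} and e^{-i(-1)γ}:
Half-angle: c=0.880301, s=0.474416. N=√(2·2·1·6)=4.898979
k: max(0,(-1)−(0))=0 … min(2+(-1),2−(0))=1
  k=0: (−1)^1·4.8990/(2)·0.8803^3·0.4744^1 = -0.792735
  k=1: (−1)^2·4.8990/(2)·0.8803^1·0.4744^3 = +0.230241
d^2_{0,-1}(0.9886) = -0.792735 +0.230241 = -0.562494
|D^2_{0,-1}|² = |d^2_{0,-1}(β)|² = (-0.562494)² = 0.316399 (the z-rotation phases have unit modulus)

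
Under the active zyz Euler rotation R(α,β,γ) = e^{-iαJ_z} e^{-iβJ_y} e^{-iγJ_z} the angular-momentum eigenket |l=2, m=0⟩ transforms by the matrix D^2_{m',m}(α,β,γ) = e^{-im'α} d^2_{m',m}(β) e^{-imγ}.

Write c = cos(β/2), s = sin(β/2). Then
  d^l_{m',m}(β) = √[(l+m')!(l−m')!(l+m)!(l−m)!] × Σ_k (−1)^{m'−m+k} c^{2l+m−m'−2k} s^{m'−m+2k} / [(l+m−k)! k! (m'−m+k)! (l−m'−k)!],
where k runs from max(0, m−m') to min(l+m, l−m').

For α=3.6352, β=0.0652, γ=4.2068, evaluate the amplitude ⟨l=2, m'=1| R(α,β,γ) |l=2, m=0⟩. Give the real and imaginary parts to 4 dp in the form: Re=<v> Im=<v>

D^2_{1,0}(3.6352,0.0652,4.2068) = e^{-i·1·3.6352}·d^2_{1,0}(0.0652)·e^{-i·0·4.2068}. Compute d first:
With c≡cos(β/2)=0.999469 and s≡sin(β/2)=0.032594, N=[6·1·2·2]^{1/2}=4.898979
k∈{0,1} keeps every argument non-negative
  k=0: (−1)^1·4.8990/(2)·0.9995^3·0.0326^1 = -0.079712
  k=1: (−1)^2·4.8990/(2)·0.9995^1·0.0326^3 = +0.000085
d^2_{1,0}(0.0652) = -0.079712 +0.000085 = -0.079627
Phases: e^{-i·(1)·3.6352}=-0.880629+0.473806i, e^{-i·(0)·4.2068}=+1.000000+0.000000i ⇒ D=+0.070122-0.037728i

Re=0.0701 Im=-0.0377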